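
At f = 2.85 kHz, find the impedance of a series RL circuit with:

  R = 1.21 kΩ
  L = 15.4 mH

Step 1 — Angular frequency: ω = 2π·f = 2π·2850 = 1.791e+04 rad/s.
Step 2 — Component impedances:
  R: Z = R = 1210 Ω
  L: Z = jωL = j·1.791e+04·0.0154 = 0 + j275.8 Ω
Step 3 — Series combination: Z_total = R + L = 1210 + j275.8 Ω = 1241∠12.8° Ω.

Z = 1210 + j275.8 Ω = 1241∠12.8° Ω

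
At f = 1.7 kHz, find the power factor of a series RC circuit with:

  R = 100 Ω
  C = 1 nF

Step 1 — Angular frequency: ω = 2π·f = 2π·1700 = 1.068e+04 rad/s.
Step 2 — Component impedances:
  R: Z = R = 100 Ω
  C: Z = 1/(jωC) = -j/(ω·C) = 0 - j9.362e+04 Ω
Step 3 — Series combination: Z_total = R + C = 100 - j9.362e+04 Ω = 9.362e+04∠-89.9° Ω.
Step 4 — Power factor: PF = cos(φ) = Re(Z)/|Z| = 100/9.362e+04 = 0.001068.
Step 5 — Type: Im(Z) = -9.362e+04 ⇒ leading (phase φ = -89.9°).

PF = 0.001068 (leading, φ = -89.9°)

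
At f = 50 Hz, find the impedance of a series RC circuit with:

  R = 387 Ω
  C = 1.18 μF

Step 1 — Angular frequency: ω = 2π·f = 2π·50 = 314.2 rad/s.
Step 2 — Component impedances:
  R: Z = R = 387 Ω
  C: Z = 1/(jωC) = -j/(ω·C) = 0 - j2698 Ω
Step 3 — Series combination: Z_total = R + C = 387 - j2698 Ω = 2725∠-81.8° Ω.

Z = 387 - j2698 Ω = 2725∠-81.8° Ω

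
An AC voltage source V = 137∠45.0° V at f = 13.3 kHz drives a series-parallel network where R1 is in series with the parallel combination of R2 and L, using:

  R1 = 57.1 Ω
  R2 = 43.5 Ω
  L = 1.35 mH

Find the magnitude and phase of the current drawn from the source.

Step 1 — Angular frequency: ω = 2π·f = 2π·1.33e+04 = 8.357e+04 rad/s.
Step 2 — Component impedances:
  R1: Z = R = 57.1 Ω
  R2: Z = R = 43.5 Ω
  L: Z = jωL = j·8.357e+04·0.00135 = 0 + j112.8 Ω
Step 3 — Parallel branch: R2 || L = 1/(1/R2 + 1/L) = 37.87 + j14.6 Ω.
Step 4 — Series with R1: Z_total = R1 + (R2 || L) = 94.97 + j14.6 Ω = 96.09∠8.7° Ω.
Step 5 — Source phasor: V = 137∠45.0° V = 96.87 + j96.87 V.
Step 6 — Ohm's law: I = V / Z_total = (96.87 + j96.87) / (94.97 + j14.6) = 1.15 + j0.8433 A.
Step 7 — Convert to polar: |I| = 1.426 A, ∠I = 36.3°.

I = 1.426∠36.3° A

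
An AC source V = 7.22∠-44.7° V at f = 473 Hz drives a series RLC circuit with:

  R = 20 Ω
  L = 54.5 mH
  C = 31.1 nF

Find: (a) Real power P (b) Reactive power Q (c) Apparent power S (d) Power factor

Step 1 — Angular frequency: ω = 2π·f = 2π·473 = 2972 rad/s.
Step 2 — Component impedances:
  R: Z = R = 20 Ω
  L: Z = jωL = j·2972·0.0545 = 0 + j162 Ω
  C: Z = 1/(jωC) = -j/(ω·C) = 0 - j1.082e+04 Ω
Step 3 — Series combination: Z_total = R + L + C = 20 - j1.066e+04 Ω = 1.066e+04∠-89.9° Ω.
Step 4 — Source phasor: V = 7.22∠-44.7° V = 5.132 - j5.079 V.
Step 5 — Current: I = V / Z = 0.0004774 + j0.0004806 A = 0.0006775∠45.2° A.
Step 6 — Complex power: S = V·I* = 9.179e-06 - j0.004891 VA.
Step 7 — Real power: P = Re(S) = 9.179e-06 W.
Step 8 — Reactive power: Q = Im(S) = -0.004891 VAR.
Step 9 — Apparent power: |S| = 0.004891 VA.
Step 10 — Power factor: PF = P/|S| = 0.001877 (leading).

(a) P = 9.179e-06 W  (b) Q = -0.004891 VAR  (c) S = 0.004891 VA  (d) PF = 0.001877 (leading)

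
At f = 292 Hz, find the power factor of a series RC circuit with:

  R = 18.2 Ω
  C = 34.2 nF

Step 1 — Angular frequency: ω = 2π·f = 2π·292 = 1835 rad/s.
Step 2 — Component impedances:
  R: Z = R = 18.2 Ω
  C: Z = 1/(jωC) = -j/(ω·C) = 0 - j1.594e+04 Ω
Step 3 — Series combination: Z_total = R + C = 18.2 - j1.594e+04 Ω = 1.594e+04∠-89.9° Ω.
Step 4 — Power factor: PF = cos(φ) = Re(Z)/|Z| = 18.2/1.594e+04 = 0.001142.
Step 5 — Type: Im(Z) = -1.594e+04 ⇒ leading (phase φ = -89.9°).

PF = 0.001142 (leading, φ = -89.9°)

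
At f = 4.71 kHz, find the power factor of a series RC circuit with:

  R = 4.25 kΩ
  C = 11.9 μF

Step 1 — Angular frequency: ω = 2π·f = 2π·4710 = 2.959e+04 rad/s.
Step 2 — Component impedances:
  R: Z = R = 4250 Ω
  C: Z = 1/(jωC) = -j/(ω·C) = 0 - j2.84 Ω
Step 3 — Series combination: Z_total = R + C = 4250 - j2.84 Ω = 4250∠-0.0° Ω.
Step 4 — Power factor: PF = cos(φ) = Re(Z)/|Z| = 4250/4250 = 1.
Step 5 — Type: Im(Z) = -2.84 ⇒ leading (phase φ = -0.0°).

PF = 1 (leading, φ = -0.0°)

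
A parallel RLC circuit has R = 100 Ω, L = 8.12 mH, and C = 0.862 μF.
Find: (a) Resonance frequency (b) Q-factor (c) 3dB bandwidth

Step 1 — Resonance: ω₀ = 1/√(LC) = 1/√(0.00812·8.62e-07) = 1.195e+04 rad/s.
Step 2 — f₀ = ω₀/(2π) = 1902 Hz.
Step 3 — Parallel Q: Q = R/(ω₀L) = 100/(1.195e+04·0.00812) = 1.03.
Step 4 — Bandwidth: Δω = ω₀/Q = 1.16e+04 rad/s; BW = Δω/(2π) = 1846 Hz.

(a) f₀ = 1902 Hz  (b) Q = 1.03  (c) BW = 1846 Hz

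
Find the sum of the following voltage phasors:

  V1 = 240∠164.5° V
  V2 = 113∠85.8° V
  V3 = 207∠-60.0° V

Step 1 — Convert each phasor to rectangular form:
  V1 = 240·(cos(164.5°) + j·sin(164.5°)) = -231.3 + j64.14 V
  V2 = 113·(cos(85.8°) + j·sin(85.8°)) = 8.276 + j112.7 V
  V3 = 207·(cos(-60.0°) + j·sin(-60.0°)) = 103.5 - j179.3 V
Step 2 — Sum components: V_total = -119.5 - j2.434 V.
Step 3 — Convert to polar: |V_total| = 119.5 V, ∠V_total = -178.8°.

V_total = 119.5∠-178.8° V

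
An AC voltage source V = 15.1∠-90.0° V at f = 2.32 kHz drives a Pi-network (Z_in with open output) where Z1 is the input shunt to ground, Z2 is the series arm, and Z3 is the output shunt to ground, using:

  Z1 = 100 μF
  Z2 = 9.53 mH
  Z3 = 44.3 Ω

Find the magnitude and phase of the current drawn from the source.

Step 1 — Angular frequency: ω = 2π·f = 2π·2320 = 1.458e+04 rad/s.
Step 2 — Component impedances:
  Z1: Z = 1/(jωC) = -j/(ω·C) = 0 - j0.686 Ω
  Z2: Z = jωL = j·1.458e+04·0.00953 = 0 + j138.9 Ω
  Z3: Z = R = 44.3 Ω
Step 3 — With open output, the series arm Z2 and the output shunt Z3 appear in series to ground: Z2 + Z3 = 44.3 + j138.9 Ω.
Step 4 — Parallel with input shunt Z1: Z_in = Z1 || (Z2 + Z3) = 0.0009894 - j0.6891 Ω = 0.6891∠-89.9° Ω.
Step 5 — Source phasor: V = 15.1∠-90.0° V = 0 - j15.1 V.
Step 6 — Ohm's law: I = V / Z_total = (0 - j15.1) / (0.0009894 - j0.6891) = 21.91 - j0.03146 A.
Step 7 — Convert to polar: |I| = 21.91 A, ∠I = -0.1°.

I = 21.91∠-0.1° A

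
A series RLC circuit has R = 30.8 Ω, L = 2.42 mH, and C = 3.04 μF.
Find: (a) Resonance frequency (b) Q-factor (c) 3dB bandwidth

Step 1 — Resonance: ω₀ = 1/√(LC) = 1/√(0.00242·3.04e-06) = 1.166e+04 rad/s.
Step 2 — f₀ = ω₀/(2π) = 1856 Hz.
Step 3 — Series Q: Q = ω₀L/R = 1.166e+04·0.00242/30.8 = 0.9161.
Step 4 — Bandwidth: Δω = ω₀/Q = 1.273e+04 rad/s; BW = Δω/(2π) = 2026 Hz.

(a) f₀ = 1856 Hz  (b) Q = 0.9161  (c) BW = 2026 Hz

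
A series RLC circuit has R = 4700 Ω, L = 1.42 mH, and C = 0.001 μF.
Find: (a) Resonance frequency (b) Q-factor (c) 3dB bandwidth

Step 1 — Resonance: ω₀ = 1/√(LC) = 1/√(0.00142·1e-09) = 8.392e+05 rad/s.
Step 2 — f₀ = ω₀/(2π) = 1.336e+05 Hz.
Step 3 — Series Q: Q = ω₀L/R = 8.392e+05·0.00142/4700 = 0.2535.
Step 4 — Bandwidth: Δω = ω₀/Q = 3.31e+06 rad/s; BW = Δω/(2π) = 5.268e+05 Hz.

(a) f₀ = 1.336e+05 Hz  (b) Q = 0.2535  (c) BW = 5.268e+05 Hz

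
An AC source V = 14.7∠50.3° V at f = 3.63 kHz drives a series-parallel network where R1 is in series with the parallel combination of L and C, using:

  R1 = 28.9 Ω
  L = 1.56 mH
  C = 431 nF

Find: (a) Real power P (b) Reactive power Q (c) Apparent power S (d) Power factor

Step 1 — Angular frequency: ω = 2π·f = 2π·3630 = 2.281e+04 rad/s.
Step 2 — Component impedances:
  R1: Z = R = 28.9 Ω
  L: Z = jωL = j·2.281e+04·0.00156 = 0 + j35.58 Ω
  C: Z = 1/(jωC) = -j/(ω·C) = 0 - j101.7 Ω
Step 3 — Parallel branch: L || C = 1/(1/L + 1/C) = 0 + j54.72 Ω.
Step 4 — Series with R1: Z_total = R1 + (L || C) = 28.9 + j54.72 Ω = 61.88∠62.2° Ω.
Step 5 — Source phasor: V = 14.7∠50.3° V = 9.39 + j11.31 V.
Step 6 — Current: I = V / Z = 0.2325 - j0.04882 A = 0.2375∠-11.9° A.
Step 7 — Complex power: S = V·I* = 1.631 + j3.088 VA.
Step 8 — Real power: P = Re(S) = 1.631 W.
Step 9 — Reactive power: Q = Im(S) = 3.088 VAR.
Step 10 — Apparent power: |S| = 3.492 VA.
Step 11 — Power factor: PF = P/|S| = 0.467 (lagging).

(a) P = 1.631 W  (b) Q = 3.088 VAR  (c) S = 3.492 VA  (d) PF = 0.467 (lagging)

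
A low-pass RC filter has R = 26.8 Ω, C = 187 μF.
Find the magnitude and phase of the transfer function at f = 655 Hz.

Step 1 — Angular frequency: ω = 2π·655 = 4115 rad/s.
Step 2 — Transfer function: H(jω) = 1/(1 + jωRC).
Step 3 — Denominator: 1 + jωRC = 1 + j·4115·26.8·0.000187 = 1 + j20.63.
Step 4 — H = 0.002345 - j0.04837.
Step 5 — Magnitude: |H| = 0.04843 (-26.3 dB); phase: φ = -87.2°.

|H| = 0.04843 (-26.3 dB), φ = -87.2°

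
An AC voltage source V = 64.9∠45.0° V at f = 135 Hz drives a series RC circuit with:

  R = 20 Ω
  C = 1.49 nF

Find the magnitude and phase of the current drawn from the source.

Step 1 — Angular frequency: ω = 2π·f = 2π·135 = 848.2 rad/s.
Step 2 — Component impedances:
  R: Z = R = 20 Ω
  C: Z = 1/(jωC) = -j/(ω·C) = 0 - j7.912e+05 Ω
Step 3 — Series combination: Z_total = R + C = 20 - j7.912e+05 Ω = 7.912e+05∠-90.0° Ω.
Step 4 — Source phasor: V = 64.9∠45.0° V = 45.89 + j45.89 V.
Step 5 — Ohm's law: I = V / Z_total = (45.89 + j45.89) / (20 - j7.912e+05) = -5.8e-05 + j5.8e-05 A.
Step 6 — Convert to polar: |I| = 8.202e-05 A, ∠I = 135.0°.

I = 8.202e-05∠135.0° A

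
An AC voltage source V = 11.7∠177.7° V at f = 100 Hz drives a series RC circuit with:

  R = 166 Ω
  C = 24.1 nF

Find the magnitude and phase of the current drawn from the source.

Step 1 — Angular frequency: ω = 2π·f = 2π·100 = 628.3 rad/s.
Step 2 — Component impedances:
  R: Z = R = 166 Ω
  C: Z = 1/(jωC) = -j/(ω·C) = 0 - j6.604e+04 Ω
Step 3 — Series combination: Z_total = R + C = 166 - j6.604e+04 Ω = 6.604e+04∠-89.9° Ω.
Step 4 — Source phasor: V = 11.7∠177.7° V = -11.69 + j0.4695 V.
Step 5 — Ohm's law: I = V / Z_total = (-11.69 + j0.4695) / (166 - j6.604e+04) = -7.555e-06 - j0.000177 A.
Step 6 — Convert to polar: |I| = 0.0001772 A, ∠I = -92.4°.

I = 0.0001772∠-92.4° A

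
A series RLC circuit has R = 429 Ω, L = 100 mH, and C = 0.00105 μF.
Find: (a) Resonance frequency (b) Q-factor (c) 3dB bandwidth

Step 1 — Resonance condition Im(Z)=0 gives ω₀ = 1/√(LC).
Step 2 — ω₀ = 1/√(0.1·1.05e-09) = 9.759e+04 rad/s.
Step 3 — f₀ = ω₀/(2π) = 1.553e+04 Hz.
Step 4 — Series Q: Q = ω₀L/R = 9.759e+04·0.1/429 = 22.75.
Step 5 — 3dB bandwidth: Δω = ω₀/Q = 4290 rad/s; BW = Δω/(2π) = 682.8 Hz.

(a) f₀ = 1.553e+04 Hz  (b) Q = 22.75  (c) BW = 682.8 Hz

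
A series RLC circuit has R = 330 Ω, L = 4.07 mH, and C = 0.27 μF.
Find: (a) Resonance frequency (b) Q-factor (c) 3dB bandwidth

Step 1 — Resonance: ω₀ = 1/√(LC) = 1/√(0.00407·2.7e-07) = 3.017e+04 rad/s.
Step 2 — f₀ = ω₀/(2π) = 4801 Hz.
Step 3 — Series Q: Q = ω₀L/R = 3.017e+04·0.00407/330 = 0.3721.
Step 4 — Bandwidth: Δω = ω₀/Q = 8.108e+04 rad/s; BW = Δω/(2π) = 1.29e+04 Hz.

(a) f₀ = 4801 Hz  (b) Q = 0.3721  (c) BW = 1.29e+04 Hz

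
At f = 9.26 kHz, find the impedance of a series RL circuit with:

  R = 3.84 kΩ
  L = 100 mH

Step 1 — Angular frequency: ω = 2π·f = 2π·9260 = 5.818e+04 rad/s.
Step 2 — Component impedances:
  R: Z = R = 3840 Ω
  L: Z = jωL = j·5.818e+04·0.1 = 0 + j5818 Ω
Step 3 — Series combination: Z_total = R + L = 3840 + j5818 Ω = 6971∠56.6° Ω.

Z = 3840 + j5818 Ω = 6971∠56.6° Ω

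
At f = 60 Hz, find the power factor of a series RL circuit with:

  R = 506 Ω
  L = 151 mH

Step 1 — Angular frequency: ω = 2π·f = 2π·60 = 377 rad/s.
Step 2 — Component impedances:
  R: Z = R = 506 Ω
  L: Z = jωL = j·377·0.151 = 0 + j56.93 Ω
Step 3 — Series combination: Z_total = R + L = 506 + j56.93 Ω = 509.2∠6.4° Ω.
Step 4 — Power factor: PF = cos(φ) = Re(Z)/|Z| = 506/509.2 = 0.9937.
Step 5 — Type: Im(Z) = 56.93 ⇒ lagging (phase φ = 6.4°).

PF = 0.9937 (lagging, φ = 6.4°)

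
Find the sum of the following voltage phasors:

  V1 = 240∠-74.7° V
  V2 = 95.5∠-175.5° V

Step 1 — Convert each phasor to rectangular form:
  V1 = 240·(cos(-74.7°) + j·sin(-74.7°)) = 63.33 - j231.5 V
  V2 = 95.5·(cos(-175.5°) + j·sin(-175.5°)) = -95.21 - j7.493 V
Step 2 — Sum components: V_total = -31.88 - j239 V.
Step 3 — Convert to polar: |V_total| = 241.1 V, ∠V_total = -97.6°.

V_total = 241.1∠-97.6° V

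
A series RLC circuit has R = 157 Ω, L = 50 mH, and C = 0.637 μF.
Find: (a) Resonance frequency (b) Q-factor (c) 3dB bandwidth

Step 1 — Resonance condition Im(Z)=0 gives ω₀ = 1/√(LC).
Step 2 — ω₀ = 1/√(0.05·6.37e-07) = 5603 rad/s.
Step 3 — f₀ = ω₀/(2π) = 891.8 Hz.
Step 4 — Series Q: Q = ω₀L/R = 5603·0.05/157 = 1.784.
Step 5 — 3dB bandwidth: Δω = ω₀/Q = 3140 rad/s; BW = Δω/(2π) = 499.7 Hz.

(a) f₀ = 891.8 Hz  (b) Q = 1.784  (c) BW = 499.7 Hz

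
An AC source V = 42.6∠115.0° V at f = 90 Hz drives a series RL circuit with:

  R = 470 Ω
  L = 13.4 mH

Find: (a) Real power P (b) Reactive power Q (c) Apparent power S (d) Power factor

Step 1 — Angular frequency: ω = 2π·f = 2π·90 = 565.5 rad/s.
Step 2 — Component impedances:
  R: Z = R = 470 Ω
  L: Z = jωL = j·565.5·0.0134 = 0 + j7.578 Ω
Step 3 — Series combination: Z_total = R + L = 470 + j7.578 Ω = 470.1∠0.9° Ω.
Step 4 — Source phasor: V = 42.6∠115.0° V = -18 + j38.61 V.
Step 5 — Current: I = V / Z = -0.03697 + j0.08274 A = 0.09063∠114.1° A.
Step 6 — Complex power: S = V·I* = 3.86 + j0.06224 VA.
Step 7 — Real power: P = Re(S) = 3.86 W.
Step 8 — Reactive power: Q = Im(S) = 0.06224 VAR.
Step 9 — Apparent power: |S| = 3.861 VA.
Step 10 — Power factor: PF = P/|S| = 0.9999 (lagging).

(a) P = 3.86 W  (b) Q = 0.06224 VAR  (c) S = 3.861 VA  (d) PF = 0.9999 (lagging)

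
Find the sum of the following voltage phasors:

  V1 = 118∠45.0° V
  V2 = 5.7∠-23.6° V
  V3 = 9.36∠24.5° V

Step 1 — Convert each phasor to rectangular form:
  V1 = 118·(cos(45.0°) + j·sin(45.0°)) = 83.44 + j83.44 V
  V2 = 5.7·(cos(-23.6°) + j·sin(-23.6°)) = 5.223 - j2.282 V
  V3 = 9.36·(cos(24.5°) + j·sin(24.5°)) = 8.517 + j3.882 V
Step 2 — Sum components: V_total = 97.18 + j85.04 V.
Step 3 — Convert to polar: |V_total| = 129.1 V, ∠V_total = 41.2°.

V_total = 129.1∠41.2° V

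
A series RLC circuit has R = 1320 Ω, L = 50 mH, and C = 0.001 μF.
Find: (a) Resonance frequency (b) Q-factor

Step 1 — Resonance condition Im(Z)=0 gives ω₀ = 1/√(LC).
Step 2 — ω₀ = 1/√(0.05·1e-09) = 1.414e+05 rad/s.
Step 3 — f₀ = ω₀/(2π) = 2.251e+04 Hz.
Step 4 — Series Q: Q = ω₀L/R = 1.414e+05·0.05/1320 = 5.357.

(a) f₀ = 2.251e+04 Hz  (b) Q = 5.357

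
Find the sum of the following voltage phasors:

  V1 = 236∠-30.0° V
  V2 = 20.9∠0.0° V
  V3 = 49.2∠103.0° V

Step 1 — Convert each phasor to rectangular form:
  V1 = 236·(cos(-30.0°) + j·sin(-30.0°)) = 204.4 - j118 V
  V2 = 20.9·(cos(0.0°) + j·sin(0.0°)) = 20.9 V
  V3 = 49.2·(cos(103.0°) + j·sin(103.0°)) = -11.07 + j47.94 V
Step 2 — Sum components: V_total = 214.2 - j70.06 V.
Step 3 — Convert to polar: |V_total| = 225.4 V, ∠V_total = -18.1°.

V_total = 225.4∠-18.1° V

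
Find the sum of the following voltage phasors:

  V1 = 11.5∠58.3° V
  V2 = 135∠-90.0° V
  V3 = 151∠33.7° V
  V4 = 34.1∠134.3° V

Step 1 — Convert each phasor to rectangular form:
  V1 = 11.5·(cos(58.3°) + j·sin(58.3°)) = 6.043 + j9.784 V
  V2 = 135·(cos(-90.0°) + j·sin(-90.0°)) = 0 - j135 V
  V3 = 151·(cos(33.7°) + j·sin(33.7°)) = 125.6 + j83.78 V
  V4 = 34.1·(cos(134.3°) + j·sin(134.3°)) = -23.82 + j24.41 V
Step 2 — Sum components: V_total = 107.9 - j17.03 V.
Step 3 — Convert to polar: |V_total| = 109.2 V, ∠V_total = -9.0°.

V_total = 109.2∠-9.0° V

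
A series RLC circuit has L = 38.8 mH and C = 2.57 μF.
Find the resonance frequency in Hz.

Step 1 — Resonance condition Im(Z)=0 gives ω₀ = 1/√(LC).
Step 2 — ω₀ = 1/√(0.0388·2.57e-06) = 3167 rad/s.
Step 3 — f₀ = ω₀/(2π) = 504 Hz.

f₀ = 504 Hz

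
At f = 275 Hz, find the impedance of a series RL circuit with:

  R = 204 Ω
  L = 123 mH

Step 1 — Angular frequency: ω = 2π·f = 2π·275 = 1728 rad/s.
Step 2 — Component impedances:
  R: Z = R = 204 Ω
  L: Z = jωL = j·1728·0.123 = 0 + j212.5 Ω
Step 3 — Series combination: Z_total = R + L = 204 + j212.5 Ω = 294.6∠46.2° Ω.

Z = 204 + j212.5 Ω = 294.6∠46.2° Ω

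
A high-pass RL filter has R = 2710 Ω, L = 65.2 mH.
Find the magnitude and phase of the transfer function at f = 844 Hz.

Step 1 — Angular frequency: ω = 2π·844 = 5303 rad/s.
Step 2 — Transfer function: H(jω) = jωL/(R + jωL).
Step 3 — Numerator jωL = j·345.8; denominator R + jωL = 2710 + j345.8.
Step 4 — H = 0.01602 + j0.1255.
Step 5 — Magnitude: |H| = 0.1266 (-18.0 dB); phase: φ = 82.7°.

|H| = 0.1266 (-18.0 dB), φ = 82.7°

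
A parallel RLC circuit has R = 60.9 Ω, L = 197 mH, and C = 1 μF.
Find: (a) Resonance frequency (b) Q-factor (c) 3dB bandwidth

Step 1 — Resonance: ω₀ = 1/√(LC) = 1/√(0.197·1e-06) = 2253 rad/s.
Step 2 — f₀ = ω₀/(2π) = 358.6 Hz.
Step 3 — Parallel Q: Q = R/(ω₀L) = 60.9/(2253·0.197) = 0.1372.
Step 4 — Bandwidth: Δω = ω₀/Q = 1.642e+04 rad/s; BW = Δω/(2π) = 2613 Hz.

(a) f₀ = 358.6 Hz  (b) Q = 0.1372  (c) BW = 2613 Hz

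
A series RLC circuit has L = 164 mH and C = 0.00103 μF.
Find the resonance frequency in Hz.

Step 1 — Resonance condition Im(Z)=0 gives ω₀ = 1/√(LC).
Step 2 — ω₀ = 1/√(0.164·1.03e-09) = 7.694e+04 rad/s.
Step 3 — f₀ = ω₀/(2π) = 1.225e+04 Hz.

f₀ = 1.225e+04 Hz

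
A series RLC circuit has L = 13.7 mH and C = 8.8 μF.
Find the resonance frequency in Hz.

Step 1 — Resonance condition Im(Z)=0 gives ω₀ = 1/√(LC).
Step 2 — ω₀ = 1/√(0.0137·8.8e-06) = 2880 rad/s.
Step 3 — f₀ = ω₀/(2π) = 458.4 Hz.

f₀ = 458.4 Hz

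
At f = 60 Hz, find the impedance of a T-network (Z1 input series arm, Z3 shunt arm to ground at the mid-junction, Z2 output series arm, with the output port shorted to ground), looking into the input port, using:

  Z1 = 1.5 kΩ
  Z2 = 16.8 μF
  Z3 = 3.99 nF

Step 1 — Angular frequency: ω = 2π·f = 2π·60 = 377 rad/s.
Step 2 — Component impedances:
  Z1: Z = R = 1500 Ω
  Z2: Z = 1/(jωC) = -j/(ω·C) = 0 - j157.9 Ω
  Z3: Z = 1/(jωC) = -j/(ω·C) = 0 - j6.648e+05 Ω
Step 3 — With the output port shorted to ground, the output series arm Z2 runs from the junction to ground; the shunt arm Z3 also runs from the junction to ground. They appear in parallel: Z3 || Z2 = 0 - j157.9 Ω.
Step 4 — Series with input arm Z1: Z_in = Z1 + (Z3 || Z2) = 1500 - j157.9 Ω = 1508∠-6.0° Ω.

Z = 1500 - j157.9 Ω = 1508∠-6.0° Ω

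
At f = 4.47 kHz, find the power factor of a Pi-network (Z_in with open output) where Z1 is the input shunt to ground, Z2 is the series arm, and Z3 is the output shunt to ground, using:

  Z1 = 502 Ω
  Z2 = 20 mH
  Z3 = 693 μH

Step 1 — Angular frequency: ω = 2π·f = 2π·4470 = 2.809e+04 rad/s.
Step 2 — Component impedances:
  Z1: Z = R = 502 Ω
  Z2: Z = jωL = j·2.809e+04·0.02 = 0 + j561.7 Ω
  Z3: Z = jωL = j·2.809e+04·0.000693 = 0 + j19.46 Ω
Step 3 — With open output, the series arm Z2 and the output shunt Z3 appear in series to ground: Z2 + Z3 = 0 + j581.2 Ω.
Step 4 — Parallel with input shunt Z1: Z_in = Z1 || (Z2 + Z3) = 287.5 + j248.3 Ω = 379.9∠40.8° Ω.
Step 5 — Power factor: PF = cos(φ) = Re(Z)/|Z| = 287.5/379.9 = 0.7568.
Step 6 — Type: Im(Z) = 248.3 ⇒ lagging (phase φ = 40.8°).

PF = 0.7568 (lagging, φ = 40.8°)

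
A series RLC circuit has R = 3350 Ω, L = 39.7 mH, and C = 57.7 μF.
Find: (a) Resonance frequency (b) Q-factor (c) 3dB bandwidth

Step 1 — Resonance condition Im(Z)=0 gives ω₀ = 1/√(LC).
Step 2 — ω₀ = 1/√(0.0397·5.77e-05) = 660.7 rad/s.
Step 3 — f₀ = ω₀/(2π) = 105.2 Hz.
Step 4 — Series Q: Q = ω₀L/R = 660.7·0.0397/3350 = 0.00783.
Step 5 — 3dB bandwidth: Δω = ω₀/Q = 8.438e+04 rad/s; BW = Δω/(2π) = 1.343e+04 Hz.

(a) f₀ = 105.2 Hz  (b) Q = 0.00783  (c) BW = 1.343e+04 Hz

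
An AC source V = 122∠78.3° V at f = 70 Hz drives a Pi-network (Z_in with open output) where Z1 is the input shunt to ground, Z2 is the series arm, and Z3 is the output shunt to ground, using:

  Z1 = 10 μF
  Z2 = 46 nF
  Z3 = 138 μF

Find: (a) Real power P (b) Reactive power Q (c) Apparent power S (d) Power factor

Step 1 — Angular frequency: ω = 2π·f = 2π·70 = 439.8 rad/s.
Step 2 — Component impedances:
  Z1: Z = 1/(jωC) = -j/(ω·C) = 0 - j227.4 Ω
  Z2: Z = 1/(jωC) = -j/(ω·C) = 0 - j4.943e+04 Ω
  Z3: Z = 1/(jωC) = -j/(ω·C) = 0 - j16.48 Ω
Step 3 — With open output, the series arm Z2 and the output shunt Z3 appear in series to ground: Z2 + Z3 = 0 - j4.944e+04 Ω.
Step 4 — Parallel with input shunt Z1: Z_in = Z1 || (Z2 + Z3) = 0 - j226.3 Ω = 226.3∠-90.0° Ω.
Step 5 — Source phasor: V = 122∠78.3° V = 24.74 + j119.5 V.
Step 6 — Current: I = V / Z = -0.5279 + j0.1093 A = 0.5391∠168.3° A.
Step 7 — Complex power: S = V·I* = 0 - j65.76 VA.
Step 8 — Real power: P = Re(S) = 0 W.
Step 9 — Reactive power: Q = Im(S) = -65.76 VAR.
Step 10 — Apparent power: |S| = 65.76 VA.
Step 11 — Power factor: PF = P/|S| = 0 (leading).

(a) P = 0 W  (b) Q = -65.76 VAR  (c) S = 65.76 VA  (d) PF = 0 (leading)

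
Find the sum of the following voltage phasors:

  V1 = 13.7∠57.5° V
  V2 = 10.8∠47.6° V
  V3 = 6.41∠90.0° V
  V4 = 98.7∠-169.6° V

Step 1 — Convert each phasor to rectangular form:
  V1 = 13.7·(cos(57.5°) + j·sin(57.5°)) = 7.361 + j11.55 V
  V2 = 10.8·(cos(47.6°) + j·sin(47.6°)) = 7.282 + j7.975 V
  V3 = 6.41·(cos(90.0°) + j·sin(90.0°)) = 0 + j6.41 V
  V4 = 98.7·(cos(-169.6°) + j·sin(-169.6°)) = -97.08 - j17.82 V
Step 2 — Sum components: V_total = -82.44 + j8.123 V.
Step 3 — Convert to polar: |V_total| = 82.83 V, ∠V_total = 174.4°.

V_total = 82.83∠174.4° V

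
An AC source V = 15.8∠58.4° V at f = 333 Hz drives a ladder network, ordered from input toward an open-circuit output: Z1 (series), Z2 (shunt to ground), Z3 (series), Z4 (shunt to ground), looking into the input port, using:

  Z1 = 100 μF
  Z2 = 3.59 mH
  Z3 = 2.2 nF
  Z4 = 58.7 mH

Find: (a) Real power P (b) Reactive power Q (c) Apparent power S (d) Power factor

Step 1 — Angular frequency: ω = 2π·f = 2π·333 = 2092 rad/s.
Step 2 — Component impedances:
  Z1: Z = 1/(jωC) = -j/(ω·C) = 0 - j4.779 Ω
  Z2: Z = jωL = j·2092·0.00359 = 0 + j7.511 Ω
  Z3: Z = 1/(jωC) = -j/(ω·C) = 0 - j2.172e+05 Ω
  Z4: Z = jωL = j·2092·0.0587 = 0 + j122.8 Ω
Step 3 — Ladder network (open output): work backward from the far end, alternating series and parallel combinations. Z_in = 0 + j2.732 Ω = 2.732∠90.0° Ω.
Step 4 — Source phasor: V = 15.8∠58.4° V = 8.279 + j13.46 V.
Step 5 — Current: I = V / Z = 4.925 - j3.03 A = 5.783∠-31.6° A.
Step 6 — Complex power: S = V·I* = 0 + j91.37 VA.
Step 7 — Real power: P = Re(S) = 0 W.
Step 8 — Reactive power: Q = Im(S) = 91.37 VAR.
Step 9 — Apparent power: |S| = 91.37 VA.
Step 10 — Power factor: PF = P/|S| = 0 (lagging).

(a) P = 0 W  (b) Q = 91.37 VAR  (c) S = 91.37 VA  (d) PF = 0 (lagging)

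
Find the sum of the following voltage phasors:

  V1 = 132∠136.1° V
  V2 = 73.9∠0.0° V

Step 1 — Convert each phasor to rectangular form:
  V1 = 132·(cos(136.1°) + j·sin(136.1°)) = -95.11 + j91.53 V
  V2 = 73.9·(cos(0.0°) + j·sin(0.0°)) = 73.9 V
Step 2 — Sum components: V_total = -21.21 + j91.53 V.
Step 3 — Convert to polar: |V_total| = 93.96 V, ∠V_total = 103.0°.

V_total = 93.96∠103.0° V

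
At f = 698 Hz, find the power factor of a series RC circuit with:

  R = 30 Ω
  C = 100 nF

Step 1 — Angular frequency: ω = 2π·f = 2π·698 = 4386 rad/s.
Step 2 — Component impedances:
  R: Z = R = 30 Ω
  C: Z = 1/(jωC) = -j/(ω·C) = 0 - j2280 Ω
Step 3 — Series combination: Z_total = R + C = 30 - j2280 Ω = 2280∠-89.2° Ω.
Step 4 — Power factor: PF = cos(φ) = Re(Z)/|Z| = 30/2280 = 0.01316.
Step 5 — Type: Im(Z) = -2280 ⇒ leading (phase φ = -89.2°).

PF = 0.01316 (leading, φ = -89.2°)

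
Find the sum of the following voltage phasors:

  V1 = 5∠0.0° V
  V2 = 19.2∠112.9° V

Step 1 — Convert each phasor to rectangular form:
  V1 = 5·(cos(0.0°) + j·sin(0.0°)) = 5 V
  V2 = 19.2·(cos(112.9°) + j·sin(112.9°)) = -7.471 + j17.69 V
Step 2 — Sum components: V_total = -2.471 + j17.69 V.
Step 3 — Convert to polar: |V_total| = 17.86 V, ∠V_total = 98.0°.

V_total = 17.86∠98.0° V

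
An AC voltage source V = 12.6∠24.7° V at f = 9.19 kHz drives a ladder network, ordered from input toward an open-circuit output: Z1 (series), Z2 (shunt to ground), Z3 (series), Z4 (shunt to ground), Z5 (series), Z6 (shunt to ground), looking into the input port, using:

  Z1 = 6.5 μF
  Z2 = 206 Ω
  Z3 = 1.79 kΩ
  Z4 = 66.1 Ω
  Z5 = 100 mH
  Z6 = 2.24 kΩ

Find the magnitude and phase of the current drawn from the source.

Step 1 — Angular frequency: ω = 2π·f = 2π·9190 = 5.774e+04 rad/s.
Step 2 — Component impedances:
  Z1: Z = 1/(jωC) = -j/(ω·C) = 0 - j2.664 Ω
  Z2: Z = R = 206 Ω
  Z3: Z = R = 1790 Ω
  Z4: Z = R = 66.1 Ω
  Z5: Z = jωL = j·5.774e+04·0.1 = 0 + j5774 Ω
  Z6: Z = R = 2240 Ω
Step 3 — Ladder network (open output): work backward from the far end, alternating series and parallel combinations. Z_in = 185.4 - j2.658 Ω = 185.4∠-0.8° Ω.
Step 4 — Source phasor: V = 12.6∠24.7° V = 11.45 + j5.265 V.
Step 5 — Ohm's law: I = V / Z_total = (11.45 + j5.265) / (185.4 - j2.658) = 0.06132 + j0.02927 A.
Step 6 — Convert to polar: |I| = 0.06795 A, ∠I = 25.5°.

I = 0.06795∠25.5° A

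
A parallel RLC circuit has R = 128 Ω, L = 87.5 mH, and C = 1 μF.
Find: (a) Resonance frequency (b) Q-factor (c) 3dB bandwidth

Step 1 — Resonance: ω₀ = 1/√(LC) = 1/√(0.0875·1e-06) = 3381 rad/s.
Step 2 — f₀ = ω₀/(2π) = 538 Hz.
Step 3 — Parallel Q: Q = R/(ω₀L) = 128/(3381·0.0875) = 0.4327.
Step 4 — Bandwidth: Δω = ω₀/Q = 7813 rad/s; BW = Δω/(2π) = 1243 Hz.

(a) f₀ = 538 Hz  (b) Q = 0.4327  (c) BW = 1243 Hz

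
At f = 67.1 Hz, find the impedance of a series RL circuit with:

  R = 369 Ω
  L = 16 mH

Step 1 — Angular frequency: ω = 2π·f = 2π·67.1 = 421.6 rad/s.
Step 2 — Component impedances:
  R: Z = R = 369 Ω
  L: Z = jωL = j·421.6·0.016 = 0 + j6.746 Ω
Step 3 — Series combination: Z_total = R + L = 369 + j6.746 Ω = 369.1∠1.0° Ω.

Z = 369 + j6.746 Ω = 369.1∠1.0° Ω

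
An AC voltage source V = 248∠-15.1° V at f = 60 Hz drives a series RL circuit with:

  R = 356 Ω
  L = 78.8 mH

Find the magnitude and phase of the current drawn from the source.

Step 1 — Angular frequency: ω = 2π·f = 2π·60 = 377 rad/s.
Step 2 — Component impedances:
  R: Z = R = 356 Ω
  L: Z = jωL = j·377·0.0788 = 0 + j29.71 Ω
Step 3 — Series combination: Z_total = R + L = 356 + j29.71 Ω = 357.2∠4.8° Ω.
Step 4 — Source phasor: V = 248∠-15.1° V = 239.4 - j64.61 V.
Step 5 — Ohm's law: I = V / Z_total = (239.4 - j64.61) / (356 + j29.71) = 0.6529 - j0.236 A.
Step 6 — Convert to polar: |I| = 0.6942 A, ∠I = -19.9°.

I = 0.6942∠-19.9° A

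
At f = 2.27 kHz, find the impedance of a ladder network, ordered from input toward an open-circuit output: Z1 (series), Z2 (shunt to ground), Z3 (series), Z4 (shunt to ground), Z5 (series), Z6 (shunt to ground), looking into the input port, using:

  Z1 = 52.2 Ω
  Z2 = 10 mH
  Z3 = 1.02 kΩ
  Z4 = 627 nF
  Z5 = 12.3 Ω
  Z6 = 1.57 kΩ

Step 1 — Angular frequency: ω = 2π·f = 2π·2270 = 1.426e+04 rad/s.
Step 2 — Component impedances:
  Z1: Z = R = 52.2 Ω
  Z2: Z = jωL = j·1.426e+04·0.01 = 0 + j142.6 Ω
  Z3: Z = R = 1020 Ω
  Z4: Z = 1/(jωC) = -j/(ω·C) = 0 - j111.8 Ω
  Z5: Z = R = 12.3 Ω
  Z6: Z = R = 1570 Ω
Step 3 — Ladder network (open output): work backward from the far end, alternating series and parallel combinations. Z_in = 71.97 + j142 Ω = 159.2∠63.1° Ω.

Z = 71.97 + j142 Ω = 159.2∠63.1° Ω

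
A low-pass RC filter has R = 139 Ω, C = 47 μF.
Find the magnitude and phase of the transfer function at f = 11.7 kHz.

Step 1 — Angular frequency: ω = 2π·1.17e+04 = 7.351e+04 rad/s.
Step 2 — Transfer function: H(jω) = 1/(1 + jωRC).
Step 3 — Denominator: 1 + jωRC = 1 + j·7.351e+04·139·4.7e-05 = 1 + j480.3.
Step 4 — H = 4.336e-06 - j0.002082.
Step 5 — Magnitude: |H| = 0.002082 (-53.6 dB); phase: φ = -89.9°.

|H| = 0.002082 (-53.6 dB), φ = -89.9°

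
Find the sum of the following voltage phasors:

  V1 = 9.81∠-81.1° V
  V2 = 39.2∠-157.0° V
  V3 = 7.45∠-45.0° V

Step 1 — Convert each phasor to rectangular form:
  V1 = 9.81·(cos(-81.1°) + j·sin(-81.1°)) = 1.518 - j9.692 V
  V2 = 39.2·(cos(-157.0°) + j·sin(-157.0°)) = -36.08 - j15.32 V
  V3 = 7.45·(cos(-45.0°) + j·sin(-45.0°)) = 5.268 - j5.268 V
Step 2 — Sum components: V_total = -29.3 - j30.28 V.
Step 3 — Convert to polar: |V_total| = 42.13 V, ∠V_total = -134.1°.

V_total = 42.13∠-134.1° V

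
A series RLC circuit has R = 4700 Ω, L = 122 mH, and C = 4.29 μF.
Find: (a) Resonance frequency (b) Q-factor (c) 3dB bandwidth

Step 1 — Resonance condition Im(Z)=0 gives ω₀ = 1/√(LC).
Step 2 — ω₀ = 1/√(0.122·4.29e-06) = 1382 rad/s.
Step 3 — f₀ = ω₀/(2π) = 220 Hz.
Step 4 — Series Q: Q = ω₀L/R = 1382·0.122/4700 = 0.03588.
Step 5 — 3dB bandwidth: Δω = ω₀/Q = 3.852e+04 rad/s; BW = Δω/(2π) = 6131 Hz.

(a) f₀ = 220 Hz  (b) Q = 0.03588  (c) BW = 6131 Hz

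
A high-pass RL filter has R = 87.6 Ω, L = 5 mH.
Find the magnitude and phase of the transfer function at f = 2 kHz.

Step 1 — Angular frequency: ω = 2π·2000 = 1.257e+04 rad/s.
Step 2 — Transfer function: H(jω) = jωL/(R + jωL).
Step 3 — Numerator jωL = j·62.83; denominator R + jωL = 87.6 + j62.83.
Step 4 — H = 0.3397 + j0.4736.
Step 5 — Magnitude: |H| = 0.5828 (-4.7 dB); phase: φ = 54.3°.

|H| = 0.5828 (-4.7 dB), φ = 54.3°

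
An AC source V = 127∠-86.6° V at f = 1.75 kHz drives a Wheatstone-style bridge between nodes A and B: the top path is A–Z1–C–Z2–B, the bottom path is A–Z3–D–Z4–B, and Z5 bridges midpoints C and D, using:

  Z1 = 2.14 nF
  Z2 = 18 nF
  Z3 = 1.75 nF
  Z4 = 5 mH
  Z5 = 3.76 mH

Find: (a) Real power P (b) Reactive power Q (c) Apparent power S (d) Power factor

Step 1 — Angular frequency: ω = 2π·f = 2π·1750 = 1.1e+04 rad/s.
Step 2 — Component impedances:
  Z1: Z = 1/(jωC) = -j/(ω·C) = 0 - j4.25e+04 Ω
  Z2: Z = 1/(jωC) = -j/(ω·C) = 0 - j5053 Ω
  Z3: Z = 1/(jωC) = -j/(ω·C) = 0 - j5.197e+04 Ω
  Z4: Z = jωL = j·1.1e+04·0.005 = 0 + j54.98 Ω
  Z5: Z = jωL = j·1.1e+04·0.00376 = 0 + j41.34 Ω
Step 3 — Bridge requires nodal analysis (the Z5 bridge couples midpoints C and D, so the two paths cannot be reduced to a simple series/parallel combination). Setting node B to ground and injecting 1 A at node A, the 3-node admittance system at A, C, D solves to V_A = Z_AB = 0 - j2.331e+04 Ω = 2.331e+04∠-90.0° Ω.
Step 4 — Source phasor: V = 127∠-86.6° V = 7.532 - j126.8 V.
Step 5 — Current: I = V / Z = 0.005439 + j0.0003231 A = 0.005448∠3.4° A.
Step 6 — Complex power: S = V·I* = 0 - j0.6919 VA.
Step 7 — Real power: P = Re(S) = 0 W.
Step 8 — Reactive power: Q = Im(S) = -0.6919 VAR.
Step 9 — Apparent power: |S| = 0.6919 VA.
Step 10 — Power factor: PF = P/|S| = 0 (leading).

(a) P = 0 W  (b) Q = -0.6919 VAR  (c) S = 0.6919 VA  (d) PF = 0 (leading)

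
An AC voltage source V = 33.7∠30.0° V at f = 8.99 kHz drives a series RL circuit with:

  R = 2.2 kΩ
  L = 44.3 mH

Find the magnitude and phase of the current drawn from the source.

Step 1 — Angular frequency: ω = 2π·f = 2π·8990 = 5.649e+04 rad/s.
Step 2 — Component impedances:
  R: Z = R = 2200 Ω
  L: Z = jωL = j·5.649e+04·0.0443 = 0 + j2502 Ω
Step 3 — Series combination: Z_total = R + L = 2200 + j2502 Ω = 3332∠48.7° Ω.
Step 4 — Source phasor: V = 33.7∠30.0° V = 29.19 + j16.85 V.
Step 5 — Ohm's law: I = V / Z_total = (29.19 + j16.85) / (2200 + j2502) = 0.009582 - j0.003239 A.
Step 6 — Convert to polar: |I| = 0.01011 A, ∠I = -18.7°.

I = 0.01011∠-18.7° A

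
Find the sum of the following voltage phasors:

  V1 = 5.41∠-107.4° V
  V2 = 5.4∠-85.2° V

Step 1 — Convert each phasor to rectangular form:
  V1 = 5.41·(cos(-107.4°) + j·sin(-107.4°)) = -1.618 - j5.162 V
  V2 = 5.4·(cos(-85.2°) + j·sin(-85.2°)) = 0.4519 - j5.381 V
Step 2 — Sum components: V_total = -1.166 - j10.54 V.
Step 3 — Convert to polar: |V_total| = 10.61 V, ∠V_total = -96.3°.

V_total = 10.61∠-96.3° V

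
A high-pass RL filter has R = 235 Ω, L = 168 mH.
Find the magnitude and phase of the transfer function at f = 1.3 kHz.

Step 1 — Angular frequency: ω = 2π·1300 = 8168 rad/s.
Step 2 — Transfer function: H(jω) = jωL/(R + jωL).
Step 3 — Numerator jωL = j·1372; denominator R + jωL = 235 + j1372.
Step 4 — H = 0.9715 + j0.1664.
Step 5 — Magnitude: |H| = 0.9857 (-0.1 dB); phase: φ = 9.7°.

|H| = 0.9857 (-0.1 dB), φ = 9.7°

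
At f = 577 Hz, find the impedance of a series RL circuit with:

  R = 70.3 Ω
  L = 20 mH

Step 1 — Angular frequency: ω = 2π·f = 2π·577 = 3625 rad/s.
Step 2 — Component impedances:
  R: Z = R = 70.3 Ω
  L: Z = jωL = j·3625·0.02 = 0 + j72.51 Ω
Step 3 — Series combination: Z_total = R + L = 70.3 + j72.51 Ω = 101∠45.9° Ω.

Z = 70.3 + j72.51 Ω = 101∠45.9° Ω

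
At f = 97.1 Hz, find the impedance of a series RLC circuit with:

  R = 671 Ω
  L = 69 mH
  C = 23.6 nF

Step 1 — Angular frequency: ω = 2π·f = 2π·97.1 = 610.1 rad/s.
Step 2 — Component impedances:
  R: Z = R = 671 Ω
  L: Z = jωL = j·610.1·0.069 = 0 + j42.1 Ω
  C: Z = 1/(jωC) = -j/(ω·C) = 0 - j6.945e+04 Ω
Step 3 — Series combination: Z_total = R + L + C = 671 - j6.941e+04 Ω = 6.941e+04∠-89.4° Ω.

Z = 671 - j6.941e+04 Ω = 6.941e+04∠-89.4° Ω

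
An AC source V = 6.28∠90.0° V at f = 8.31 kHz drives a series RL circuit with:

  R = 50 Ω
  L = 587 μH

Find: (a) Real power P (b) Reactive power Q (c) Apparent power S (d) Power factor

Step 1 — Angular frequency: ω = 2π·f = 2π·8310 = 5.221e+04 rad/s.
Step 2 — Component impedances:
  R: Z = R = 50 Ω
  L: Z = jωL = j·5.221e+04·0.000587 = 0 + j30.65 Ω
Step 3 — Series combination: Z_total = R + L = 50 + j30.65 Ω = 58.65∠31.5° Ω.
Step 4 — Source phasor: V = 6.28∠90.0° V = 0 + j6.28 V.
Step 5 — Current: I = V / Z = 0.05596 + j0.0913 A = 0.1071∠58.5° A.
Step 6 — Complex power: S = V·I* = 0.5733 + j0.3514 VA.
Step 7 — Real power: P = Re(S) = 0.5733 W.
Step 8 — Reactive power: Q = Im(S) = 0.3514 VAR.
Step 9 — Apparent power: |S| = 0.6725 VA.
Step 10 — Power factor: PF = P/|S| = 0.8526 (lagging).

(a) P = 0.5733 W  (b) Q = 0.3514 VAR  (c) S = 0.6725 VA  (d) PF = 0.8526 (lagging)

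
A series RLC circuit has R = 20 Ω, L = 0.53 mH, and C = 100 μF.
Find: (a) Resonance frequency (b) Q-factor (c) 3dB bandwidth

Step 1 — Resonance: ω₀ = 1/√(LC) = 1/√(0.00053·0.0001) = 4344 rad/s.
Step 2 — f₀ = ω₀/(2π) = 691.3 Hz.
Step 3 — Series Q: Q = ω₀L/R = 4344·0.00053/20 = 0.1151.
Step 4 — Bandwidth: Δω = ω₀/Q = 3.774e+04 rad/s; BW = Δω/(2π) = 6006 Hz.

(a) f₀ = 691.3 Hz  (b) Q = 0.1151  (c) BW = 6006 Hz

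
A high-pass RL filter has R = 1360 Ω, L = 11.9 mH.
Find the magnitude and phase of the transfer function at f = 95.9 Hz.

Step 1 — Angular frequency: ω = 2π·95.9 = 602.6 rad/s.
Step 2 — Transfer function: H(jω) = jωL/(R + jωL).
Step 3 — Numerator jωL = j·7.17; denominator R + jωL = 1360 + j7.17.
Step 4 — H = 2.78e-05 + j0.005272.
Step 5 — Magnitude: |H| = 0.005272 (-45.6 dB); phase: φ = 89.7°.

|H| = 0.005272 (-45.6 dB), φ = 89.7°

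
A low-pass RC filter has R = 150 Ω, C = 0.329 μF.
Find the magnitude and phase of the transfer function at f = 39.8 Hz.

Step 1 — Angular frequency: ω = 2π·39.8 = 250.1 rad/s.
Step 2 — Transfer function: H(jω) = 1/(1 + jωRC).
Step 3 — Denominator: 1 + jωRC = 1 + j·250.1·150·3.29e-07 = 1 + j0.01234.
Step 4 — H = 0.9998 - j0.01234.
Step 5 — Magnitude: |H| = 0.9999 (-0.0 dB); phase: φ = -0.7°.

|H| = 0.9999 (-0.0 dB), φ = -0.7°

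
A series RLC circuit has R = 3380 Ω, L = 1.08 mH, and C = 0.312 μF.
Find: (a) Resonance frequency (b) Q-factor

Step 1 — Resonance condition Im(Z)=0 gives ω₀ = 1/√(LC).
Step 2 — ω₀ = 1/√(0.00108·3.12e-07) = 5.448e+04 rad/s.
Step 3 — f₀ = ω₀/(2π) = 8670 Hz.
Step 4 — Series Q: Q = ω₀L/R = 5.448e+04·0.00108/3380 = 0.01741.

(a) f₀ = 8670 Hz  (b) Q = 0.01741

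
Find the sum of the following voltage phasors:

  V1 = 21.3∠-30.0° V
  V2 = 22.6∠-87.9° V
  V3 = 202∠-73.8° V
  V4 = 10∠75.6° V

Step 1 — Convert each phasor to rectangular form:
  V1 = 21.3·(cos(-30.0°) + j·sin(-30.0°)) = 18.45 - j10.65 V
  V2 = 22.6·(cos(-87.9°) + j·sin(-87.9°)) = 0.8281 - j22.58 V
  V3 = 202·(cos(-73.8°) + j·sin(-73.8°)) = 56.36 - j194 V
  V4 = 10·(cos(75.6°) + j·sin(75.6°)) = 2.487 + j9.686 V
Step 2 — Sum components: V_total = 78.12 - j217.5 V.
Step 3 — Convert to polar: |V_total| = 231.1 V, ∠V_total = -70.2°.

V_total = 231.1∠-70.2° V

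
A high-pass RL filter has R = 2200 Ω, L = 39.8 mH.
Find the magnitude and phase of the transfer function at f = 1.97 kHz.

Step 1 — Angular frequency: ω = 2π·1970 = 1.238e+04 rad/s.
Step 2 — Transfer function: H(jω) = jωL/(R + jωL).
Step 3 — Numerator jωL = j·492.6; denominator R + jωL = 2200 + j492.6.
Step 4 — H = 0.04775 + j0.2132.
Step 5 — Magnitude: |H| = 0.2185 (-13.2 dB); phase: φ = 77.4°.

|H| = 0.2185 (-13.2 dB), φ = 77.4°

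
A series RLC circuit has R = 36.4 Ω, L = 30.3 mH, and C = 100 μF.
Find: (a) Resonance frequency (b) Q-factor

Step 1 — Resonance condition Im(Z)=0 gives ω₀ = 1/√(LC).
Step 2 — ω₀ = 1/√(0.0303·0.0001) = 574.5 rad/s.
Step 3 — f₀ = ω₀/(2π) = 91.43 Hz.
Step 4 — Series Q: Q = ω₀L/R = 574.5·0.0303/36.4 = 0.4782.

(a) f₀ = 91.43 Hz  (b) Q = 0.4782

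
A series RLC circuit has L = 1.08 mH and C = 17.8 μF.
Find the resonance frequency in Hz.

Step 1 — Resonance condition Im(Z)=0 gives ω₀ = 1/√(LC).
Step 2 — ω₀ = 1/√(0.00108·1.78e-05) = 7212 rad/s.
Step 3 — f₀ = ω₀/(2π) = 1148 Hz.

f₀ = 1148 Hz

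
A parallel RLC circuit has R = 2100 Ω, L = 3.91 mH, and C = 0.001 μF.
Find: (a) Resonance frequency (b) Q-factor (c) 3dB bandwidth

Step 1 — Resonance: ω₀ = 1/√(LC) = 1/√(0.00391·1e-09) = 5.057e+05 rad/s.
Step 2 — f₀ = ω₀/(2π) = 8.049e+04 Hz.
Step 3 — Parallel Q: Q = R/(ω₀L) = 2100/(5.057e+05·0.00391) = 1.062.
Step 4 — Bandwidth: Δω = ω₀/Q = 4.762e+05 rad/s; BW = Δω/(2π) = 7.579e+04 Hz.

(a) f₀ = 8.049e+04 Hz  (b) Q = 1.062  (c) BW = 7.579e+04 Hz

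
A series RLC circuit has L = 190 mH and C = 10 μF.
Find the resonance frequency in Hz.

Step 1 — Resonance condition Im(Z)=0 gives ω₀ = 1/√(LC).
Step 2 — ω₀ = 1/√(0.19·1e-05) = 725.5 rad/s.
Step 3 — f₀ = ω₀/(2π) = 115.5 Hz.

f₀ = 115.5 Hz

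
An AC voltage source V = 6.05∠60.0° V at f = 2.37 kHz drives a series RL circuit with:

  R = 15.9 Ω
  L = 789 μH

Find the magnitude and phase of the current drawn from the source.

Step 1 — Angular frequency: ω = 2π·f = 2π·2370 = 1.489e+04 rad/s.
Step 2 — Component impedances:
  R: Z = R = 15.9 Ω
  L: Z = jωL = j·1.489e+04·0.000789 = 0 + j11.75 Ω
Step 3 — Series combination: Z_total = R + L = 15.9 + j11.75 Ω = 19.77∠36.5° Ω.
Step 4 — Source phasor: V = 6.05∠60.0° V = 3.025 + j5.239 V.
Step 5 — Ohm's law: I = V / Z_total = (3.025 + j5.239) / (15.9 + j11.75) = 0.2806 + j0.1222 A.
Step 6 — Convert to polar: |I| = 0.306 A, ∠I = 23.5°.

I = 0.306∠23.5° A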